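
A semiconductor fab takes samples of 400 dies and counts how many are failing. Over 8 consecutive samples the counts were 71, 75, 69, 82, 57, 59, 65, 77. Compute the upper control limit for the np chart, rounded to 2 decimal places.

92.09

p̄ = Σdᵢ / (k·n) = 555 / (8 × 400) = 0.17344
UCL = np̄ + 3·√(np̄(1−p̄)) = 69.3750 + 3 × √(69.3750×0.82656) = 69.3750 + 3 × 7.5725 = 92.0925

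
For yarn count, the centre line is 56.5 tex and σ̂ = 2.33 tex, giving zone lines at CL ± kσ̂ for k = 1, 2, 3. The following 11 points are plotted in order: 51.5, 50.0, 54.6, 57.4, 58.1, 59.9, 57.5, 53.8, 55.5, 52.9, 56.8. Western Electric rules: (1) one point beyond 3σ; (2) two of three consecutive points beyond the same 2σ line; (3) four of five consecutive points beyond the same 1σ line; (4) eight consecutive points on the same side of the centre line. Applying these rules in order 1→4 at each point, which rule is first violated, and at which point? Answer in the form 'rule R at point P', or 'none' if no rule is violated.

Zone of each point (C = within 1σ̂, B = 1σ̂–2σ̂, A = 2σ̂–3σ̂, * = beyond 3σ̂; sign = side of CL): 1:-A, 2:-A, 3:-C, 4:+C, 5:+C, 6:+B, 7:+C, 8:-B, 9:-C, 10:-B, 11:+C
Rule 2 (two of three consecutive points beyond the same 2σ limit) is satisfied at point 2.

rule 2 at point 2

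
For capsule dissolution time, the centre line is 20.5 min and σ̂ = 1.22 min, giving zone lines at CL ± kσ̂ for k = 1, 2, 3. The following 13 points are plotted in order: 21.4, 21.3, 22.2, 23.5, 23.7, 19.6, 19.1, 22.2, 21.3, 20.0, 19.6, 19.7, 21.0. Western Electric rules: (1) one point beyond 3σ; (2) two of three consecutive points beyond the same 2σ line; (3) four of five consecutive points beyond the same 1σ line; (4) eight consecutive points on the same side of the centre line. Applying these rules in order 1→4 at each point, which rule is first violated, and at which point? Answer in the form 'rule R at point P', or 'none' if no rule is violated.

Zone of each point (C = within 1σ̂, B = 1σ̂–2σ̂, A = 2σ̂–3σ̂, * = beyond 3σ̂; sign = side of CL): 1:+C, 2:+C, 3:+B, 4:+A, 5:+A, 6:-C, 7:-B, 8:+B, 9:+C, 10:-C, 11:-C, 12:-C, 13:+C
Rule 2 (two of three consecutive points beyond the same 2σ limit) is satisfied at point 5.

rule 2 at point 5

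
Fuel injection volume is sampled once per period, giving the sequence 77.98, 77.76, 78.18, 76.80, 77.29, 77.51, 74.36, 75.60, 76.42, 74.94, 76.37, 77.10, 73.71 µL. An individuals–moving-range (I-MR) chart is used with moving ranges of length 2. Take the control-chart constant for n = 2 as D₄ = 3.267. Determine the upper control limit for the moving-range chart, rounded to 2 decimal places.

Moving ranges: 0.22, 0.42, 1.38, 0.49, 0.22, 3.15, 1.24, 0.82, 1.48, 1.43, 0.73, 3.39; M̄R̄ = 14.9700 / 12 = 1.2475
UCL_MR = D₄·M̄R̄ = 3.267 × 1.2475 = 4.0756

4.08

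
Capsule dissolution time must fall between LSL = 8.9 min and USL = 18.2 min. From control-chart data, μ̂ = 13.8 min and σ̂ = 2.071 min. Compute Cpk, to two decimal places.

Cpu = (USL − μ̂) / (3σ̂) = (18.2 − 13.8) / (3 × 2.071) = 0.7082; Cpl = (μ̂ − LSL) / (3σ̂) = (13.8 − 8.9) / (3 × 2.071) = 0.7887; Cpk = min(Cpu, Cpl) = 0.7082

0.71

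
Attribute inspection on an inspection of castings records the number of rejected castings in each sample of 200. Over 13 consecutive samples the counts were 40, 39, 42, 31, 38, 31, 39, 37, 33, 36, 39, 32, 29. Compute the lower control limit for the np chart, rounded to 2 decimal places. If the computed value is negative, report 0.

19.57

p̄ = Σdᵢ / (k·n) = 466 / (13 × 200) = 0.17923
LCL = np̄ − 3·√(np̄(1−p̄)) = 35.8462 − 3 × 5.4242 = 19.5737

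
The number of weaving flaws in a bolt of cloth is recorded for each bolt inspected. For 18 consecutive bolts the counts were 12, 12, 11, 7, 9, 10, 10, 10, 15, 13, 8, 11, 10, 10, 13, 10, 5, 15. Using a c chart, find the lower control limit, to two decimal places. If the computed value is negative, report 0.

0.84

c̄ = (12 + 12 + 11 + 7 + 9 + 10 + 10 + 10 + 15 + 13 + 8 + 11 + 10 + 10 + 13 + 10 + 5 + 15) / 18 = 191 / 18 = 10.6111
LCL = c̄ − 3√c̄ = 10.6111 − 3 × 3.2575 = 0.8387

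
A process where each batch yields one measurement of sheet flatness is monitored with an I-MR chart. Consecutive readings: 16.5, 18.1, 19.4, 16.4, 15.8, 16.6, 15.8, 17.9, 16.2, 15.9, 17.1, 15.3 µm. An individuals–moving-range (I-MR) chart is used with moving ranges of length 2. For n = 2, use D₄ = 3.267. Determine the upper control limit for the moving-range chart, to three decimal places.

4.514

Moving ranges: 1.6, 1.3, 3.0, 0.6, 0.8, 0.8, 2.1, 1.7, 0.3, 1.2, 1.8; M̄R̄ = 15.2000 / 11 = 1.3818
UCL_MR = D₄·M̄R̄ = 3.267 × 1.3818 = 4.5144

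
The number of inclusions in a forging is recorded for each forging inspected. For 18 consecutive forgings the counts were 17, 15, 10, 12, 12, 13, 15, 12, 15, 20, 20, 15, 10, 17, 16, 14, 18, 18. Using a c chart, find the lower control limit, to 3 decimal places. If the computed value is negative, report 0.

3.347

c̄ = (17 + 15 + 10 + 12 + 12 + 13 + 15 + 12 + 15 + 20 + 20 + 15 + 10 + 17 + 16 + 14 + 18 + 18) / 18 = 269 / 18 = 14.9444
LCL = c̄ − 3√c̄ = 14.9444 − 3 × 3.8658 = 3.3470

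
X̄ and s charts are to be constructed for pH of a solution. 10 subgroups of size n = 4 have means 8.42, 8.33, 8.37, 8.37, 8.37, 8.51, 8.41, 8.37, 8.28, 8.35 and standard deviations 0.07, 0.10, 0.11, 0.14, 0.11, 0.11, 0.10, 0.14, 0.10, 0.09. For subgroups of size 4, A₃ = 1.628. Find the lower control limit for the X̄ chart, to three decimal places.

8.204

X̄̄ = (8.42 + 8.33 + 8.37 + 8.37 + 8.37 + 8.51 + 8.41 + 8.37 + 8.28 + 8.35) / 10 = 8.3780
s̄ = (0.07 + 0.10 + 0.11 + 0.14 + 0.11 + 0.11 + 0.10 + 0.14 + 0.10 + 0.09) / 10 = 0.1070
LCL = X̄̄ − A₃·s̄ = 8.3780 − 1.628 × 0.1070 = 8.2038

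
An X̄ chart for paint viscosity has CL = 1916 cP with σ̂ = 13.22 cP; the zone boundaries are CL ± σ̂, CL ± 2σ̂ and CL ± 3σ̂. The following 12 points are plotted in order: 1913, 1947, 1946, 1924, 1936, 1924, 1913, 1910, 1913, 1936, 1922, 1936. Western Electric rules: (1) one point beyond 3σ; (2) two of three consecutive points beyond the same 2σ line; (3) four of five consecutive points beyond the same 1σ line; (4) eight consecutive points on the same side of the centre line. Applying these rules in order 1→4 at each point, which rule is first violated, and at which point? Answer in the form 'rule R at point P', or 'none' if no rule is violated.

Zone of each point (C = within 1σ̂, B = 1σ̂–2σ̂, A = 2σ̂–3σ̂, * = beyond 3σ̂; sign = side of CL): 1:-C, 2:+A, 3:+A, 4:+C, 5:+B, 6:+C, 7:-C, 8:-C, 9:-C, 10:+B, 11:+C, 12:+B
Rule 2 (two of three consecutive points beyond the same 2σ limit) is satisfied at point 3.

rule 2 at point 3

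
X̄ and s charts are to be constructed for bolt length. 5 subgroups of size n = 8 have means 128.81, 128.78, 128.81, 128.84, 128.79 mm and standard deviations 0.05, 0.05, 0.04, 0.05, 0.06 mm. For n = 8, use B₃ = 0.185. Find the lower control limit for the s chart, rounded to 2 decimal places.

0.01

s̄ = (0.05 + 0.05 + 0.04 + 0.05 + 0.06) / 5 = 0.0500
LCL_s = B₃·s̄ = 0.185 × 0.0500 = 0.0092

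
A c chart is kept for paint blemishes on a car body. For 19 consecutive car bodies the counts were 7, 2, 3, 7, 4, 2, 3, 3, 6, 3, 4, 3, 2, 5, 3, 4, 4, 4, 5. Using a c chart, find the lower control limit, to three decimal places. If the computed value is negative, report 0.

c̄ = (7 + 2 + 3 + 7 + 4 + 2 + 3 + 3 + 6 + 3 + 4 + 3 + 2 + 5 + 3 + 4 + 4 + 4 + 5) / 19 = 74 / 19 = 3.8947
LCL = c̄ − 3√c̄ = 3.8947 − 3 × 1.9735 = -2.0258 → 0 (cannot be negative)

0.000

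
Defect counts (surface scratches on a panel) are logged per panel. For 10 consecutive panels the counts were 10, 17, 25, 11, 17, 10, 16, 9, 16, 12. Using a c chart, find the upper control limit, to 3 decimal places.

25.645

c̄ = (10 + 17 + 25 + 11 + 17 + 10 + 16 + 9 + 16 + 12) / 10 = 143 / 10 = 14.3000
UCL = c̄ + 3√c̄ = 14.3000 + 3 × √14.3000 = 14.3000 + 3 × 3.7815 = 25.6446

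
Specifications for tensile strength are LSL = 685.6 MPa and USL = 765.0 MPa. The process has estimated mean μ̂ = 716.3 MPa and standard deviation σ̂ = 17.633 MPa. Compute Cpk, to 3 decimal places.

Cpu = (USL − μ̂) / (3σ̂) = (765.0 − 716.3) / (3 × 17.633) = 0.9206; Cpl = (μ̂ − LSL) / (3σ̂) = (716.3 − 685.6) / (3 × 17.633) = 0.5804; Cpk = min(Cpu, Cpl) = 0.5804

0.580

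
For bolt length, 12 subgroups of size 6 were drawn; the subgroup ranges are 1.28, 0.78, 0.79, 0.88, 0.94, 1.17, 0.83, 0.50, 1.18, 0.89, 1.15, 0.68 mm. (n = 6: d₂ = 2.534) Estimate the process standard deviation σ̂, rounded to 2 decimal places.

R̄ = (1.28 + 0.78 + 0.79 + 0.88 + 0.94 + 1.17 + 0.83 + 0.50 + 1.18 + 0.89 + 1.15 + 0.68) / 12 = 0.9225
σ̂ = R̄ / d₂ = 0.9225 / 2.534 = 0.3640

0.36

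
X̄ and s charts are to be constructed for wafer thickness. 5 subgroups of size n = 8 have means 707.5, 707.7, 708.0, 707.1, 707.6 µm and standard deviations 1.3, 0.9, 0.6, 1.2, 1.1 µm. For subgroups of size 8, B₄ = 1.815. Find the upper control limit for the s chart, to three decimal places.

1.851

s̄ = (1.3 + 0.9 + 0.6 + 1.2 + 1.1) / 5 = 1.0200
UCL_s = B₄·s̄ = 1.815 × 1.0200 = 1.8513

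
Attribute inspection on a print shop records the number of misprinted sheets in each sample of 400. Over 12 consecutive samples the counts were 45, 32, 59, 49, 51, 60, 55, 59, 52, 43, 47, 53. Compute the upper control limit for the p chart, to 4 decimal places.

p̄ = Σdᵢ / (k·n) = 605 / (12 × 400) = 0.12604
UCL = p̄ + 3·√(p̄(1−p̄)/n) = 0.12604 + 3 × √(0.12604×0.87396/400) = 0.12604 + 3 × 0.01659 = 0.17583

0.1758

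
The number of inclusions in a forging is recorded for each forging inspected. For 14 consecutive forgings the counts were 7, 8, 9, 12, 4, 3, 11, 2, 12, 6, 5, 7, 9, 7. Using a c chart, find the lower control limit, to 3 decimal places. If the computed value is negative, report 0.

c̄ = (7 + 8 + 9 + 12 + 4 + 3 + 11 + 2 + 12 + 6 + 5 + 7 + 9 + 7) / 14 = 102 / 14 = 7.2857
LCL = c̄ − 3√c̄ = 7.2857 − 3 × 2.6992 = -0.8119 → 0 (cannot be negative)

0.000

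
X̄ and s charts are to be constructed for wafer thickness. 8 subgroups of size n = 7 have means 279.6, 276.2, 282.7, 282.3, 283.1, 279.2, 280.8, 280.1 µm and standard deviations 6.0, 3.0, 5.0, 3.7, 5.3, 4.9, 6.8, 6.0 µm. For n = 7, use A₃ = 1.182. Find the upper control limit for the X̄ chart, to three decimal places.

286.513

X̄̄ = (279.6 + 276.2 + 282.7 + 282.3 + 283.1 + 279.2 + 280.8 + 280.1) / 8 = 280.5000
s̄ = (6.0 + 3.0 + 5.0 + 3.7 + 5.3 + 4.9 + 6.8 + 6.0) / 8 = 5.0875
UCL = X̄̄ + A₃·s̄ = 280.5000 + 1.182 × 5.0875 = 286.5134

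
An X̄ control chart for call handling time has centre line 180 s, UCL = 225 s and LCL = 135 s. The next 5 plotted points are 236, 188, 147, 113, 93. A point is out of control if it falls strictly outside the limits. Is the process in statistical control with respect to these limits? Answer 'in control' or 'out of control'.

Compare each point to [135, 225]: sample 1 = 236 > UCL; sample 4 = 113 < LCL; sample 5 = 93 < LCL.

out of control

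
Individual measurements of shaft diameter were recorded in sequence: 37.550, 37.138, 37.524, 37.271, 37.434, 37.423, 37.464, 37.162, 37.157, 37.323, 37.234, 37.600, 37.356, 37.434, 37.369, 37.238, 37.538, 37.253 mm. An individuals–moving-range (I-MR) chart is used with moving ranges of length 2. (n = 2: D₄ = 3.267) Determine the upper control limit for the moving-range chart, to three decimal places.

0.634

Moving ranges: 0.412, 0.386, 0.253, 0.163, 0.011, 0.041, 0.302, 0.005, 0.166, 0.089, 0.366, 0.244, 0.078, 0.065, 0.131, 0.300, 0.285; M̄R̄ = 3.2970 / 17 = 0.1939
UCL_MR = D₄·M̄R̄ = 3.267 × 0.1939 = 0.6336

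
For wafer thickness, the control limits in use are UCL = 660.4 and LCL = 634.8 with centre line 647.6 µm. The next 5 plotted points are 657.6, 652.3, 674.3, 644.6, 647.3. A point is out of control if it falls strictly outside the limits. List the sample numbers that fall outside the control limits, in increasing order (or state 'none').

Compare each point to [634.8, 660.4]: sample 3 = 674.3 > UCL.

3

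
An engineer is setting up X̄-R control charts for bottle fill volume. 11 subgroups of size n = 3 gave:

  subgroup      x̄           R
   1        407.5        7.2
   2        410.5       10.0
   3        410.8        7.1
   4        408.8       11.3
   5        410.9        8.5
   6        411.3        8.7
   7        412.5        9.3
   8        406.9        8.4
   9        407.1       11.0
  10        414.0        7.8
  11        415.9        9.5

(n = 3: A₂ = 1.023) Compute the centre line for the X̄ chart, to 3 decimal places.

410.564

X̄̄ = (407.5 + 410.5 + 410.8 + 408.8 + 410.9 + 411.3 + 412.5 + 406.9 + 407.1 + 414.0 + 415.9) / 11 = 4516.2000 / 11 = 410.5636
CL = X̄̄ = 410.5636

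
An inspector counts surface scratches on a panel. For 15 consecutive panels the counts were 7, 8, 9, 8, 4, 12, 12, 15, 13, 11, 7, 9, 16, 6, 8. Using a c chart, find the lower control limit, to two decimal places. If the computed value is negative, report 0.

c̄ = (7 + 8 + 9 + 8 + 4 + 12 + 12 + 15 + 13 + 11 + 7 + 9 + 16 + 6 + 8) / 15 = 145 / 15 = 9.6667
LCL = c̄ − 3√c̄ = 9.6667 − 3 × 3.1091 = 0.3393

0.34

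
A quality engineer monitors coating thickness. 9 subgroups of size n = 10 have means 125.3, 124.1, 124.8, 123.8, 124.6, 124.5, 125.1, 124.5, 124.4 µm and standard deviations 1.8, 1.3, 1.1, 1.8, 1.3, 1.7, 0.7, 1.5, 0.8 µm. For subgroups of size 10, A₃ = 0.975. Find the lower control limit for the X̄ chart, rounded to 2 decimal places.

123.27

X̄̄ = (125.3 + 124.1 + 124.8 + 123.8 + 124.6 + 124.5 + 125.1 + 124.5 + 124.4) / 9 = 124.5667
s̄ = (1.8 + 1.3 + 1.1 + 1.8 + 1.3 + 1.7 + 0.7 + 1.5 + 0.8) / 9 = 1.3333
LCL = X̄̄ − A₃·s̄ = 124.5667 − 0.975 × 1.3333 = 123.2667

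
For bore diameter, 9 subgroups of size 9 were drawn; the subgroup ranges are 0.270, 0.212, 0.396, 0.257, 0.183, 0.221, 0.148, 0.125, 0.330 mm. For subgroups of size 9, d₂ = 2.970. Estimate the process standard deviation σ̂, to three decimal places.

0.080

R̄ = (0.270 + 0.212 + 0.396 + 0.257 + 0.183 + 0.221 + 0.148 + 0.125 + 0.330) / 9 = 0.2380
σ̂ = R̄ / d₂ = 0.2380 / 2.970 = 0.0801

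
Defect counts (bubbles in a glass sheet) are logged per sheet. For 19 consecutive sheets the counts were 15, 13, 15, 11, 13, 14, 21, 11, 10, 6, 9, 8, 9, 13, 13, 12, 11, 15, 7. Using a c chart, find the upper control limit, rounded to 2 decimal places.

c̄ = (15 + 13 + 15 + 11 + 13 + 14 + 21 + 11 + 10 + 6 + 9 + 8 + 9 + 13 + 13 + 12 + 11 + 15 + 7) / 19 = 226 / 19 = 11.8947
UCL = c̄ + 3√c̄ = 11.8947 + 3 × √11.8947 = 11.8947 + 3 × 3.4489 = 22.2414

22.24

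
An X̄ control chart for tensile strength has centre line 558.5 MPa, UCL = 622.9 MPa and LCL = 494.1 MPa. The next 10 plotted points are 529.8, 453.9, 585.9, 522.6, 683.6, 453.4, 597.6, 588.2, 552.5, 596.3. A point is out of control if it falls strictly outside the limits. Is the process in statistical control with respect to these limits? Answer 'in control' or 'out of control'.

out of control

Compare each point to [494.1, 622.9]: sample 2 = 453.9 < LCL; sample 5 = 683.6 > UCL; sample 6 = 453.4 < LCL.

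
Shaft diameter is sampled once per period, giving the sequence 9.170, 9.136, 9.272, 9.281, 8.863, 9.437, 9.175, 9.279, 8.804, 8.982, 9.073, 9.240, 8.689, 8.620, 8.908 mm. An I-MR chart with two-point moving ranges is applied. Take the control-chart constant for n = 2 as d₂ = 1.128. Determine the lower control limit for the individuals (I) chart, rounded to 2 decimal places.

8.42

X̄ = (9.170 + 9.136 + 9.272 + 9.281 + 8.863 + 9.437 + 9.175 + 9.279 + 8.804 + 8.982 + 9.073 + 9.240 + 8.689 + 8.620 + 8.908) / 15 = 9.0619
Moving ranges: 0.034, 0.136, 0.009, 0.418, 0.574, 0.262, 0.104, 0.475, 0.178, 0.091, 0.167, 0.551, 0.069, 0.288; M̄R̄ = 3.3560 / 14 = 0.2397
LCL = X̄ − 3·M̄R̄/d₂ = 9.0619 − 3 × 0.2397 / 1.128 = 8.4244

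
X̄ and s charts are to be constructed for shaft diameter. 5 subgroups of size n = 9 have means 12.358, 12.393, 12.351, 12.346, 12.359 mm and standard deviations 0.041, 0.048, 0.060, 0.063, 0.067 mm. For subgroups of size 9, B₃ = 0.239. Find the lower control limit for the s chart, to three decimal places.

0.013

s̄ = (0.041 + 0.048 + 0.060 + 0.063 + 0.067) / 5 = 0.0558
LCL_s = B₃·s̄ = 0.239 × 0.0558 = 0.0133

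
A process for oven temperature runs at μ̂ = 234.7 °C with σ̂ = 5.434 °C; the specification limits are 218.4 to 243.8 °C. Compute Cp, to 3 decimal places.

0.779

Cp = (USL − LSL) / (6σ̂) = (243.8 − 218.4) / (6 × 5.434) = 25.4000 / 32.6040 = 0.7790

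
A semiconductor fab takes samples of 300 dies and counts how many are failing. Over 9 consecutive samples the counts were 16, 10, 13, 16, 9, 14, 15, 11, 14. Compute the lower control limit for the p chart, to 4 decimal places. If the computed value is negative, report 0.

p̄ = Σdᵢ / (k·n) = 118 / (9 × 300) = 0.04370
LCL = p̄ − 3·√(p̄(1−p̄)/n) = 0.04370 − 3 × 0.01180 = 0.00829

0.0083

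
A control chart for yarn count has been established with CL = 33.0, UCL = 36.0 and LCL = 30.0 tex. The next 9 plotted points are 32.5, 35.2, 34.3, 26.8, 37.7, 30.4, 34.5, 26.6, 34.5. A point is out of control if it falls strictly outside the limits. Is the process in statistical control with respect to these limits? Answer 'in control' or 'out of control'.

out of control

Compare each point to [30.0, 36.0]: sample 4 = 26.8 < LCL; sample 5 = 37.7 > UCL; sample 8 = 26.6 < LCL.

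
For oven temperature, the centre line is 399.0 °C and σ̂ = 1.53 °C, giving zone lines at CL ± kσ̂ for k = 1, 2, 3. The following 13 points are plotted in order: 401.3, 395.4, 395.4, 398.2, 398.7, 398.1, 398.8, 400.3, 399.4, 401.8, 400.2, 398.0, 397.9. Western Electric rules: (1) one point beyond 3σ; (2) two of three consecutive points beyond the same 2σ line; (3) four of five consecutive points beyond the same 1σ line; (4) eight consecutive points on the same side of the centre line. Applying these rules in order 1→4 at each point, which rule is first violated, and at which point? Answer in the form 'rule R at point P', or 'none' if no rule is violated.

Zone of each point (C = within 1σ̂, B = 1σ̂–2σ̂, A = 2σ̂–3σ̂, * = beyond 3σ̂; sign = side of CL): 1:+B, 2:-A, 3:-A, 4:-C, 5:-C, 6:-C, 7:-C, 8:+C, 9:+C, 10:+B, 11:+C, 12:-C, 13:-C
Rule 2 (two of three consecutive points beyond the same 2σ limit) is satisfied at point 3.

rule 2 at point 3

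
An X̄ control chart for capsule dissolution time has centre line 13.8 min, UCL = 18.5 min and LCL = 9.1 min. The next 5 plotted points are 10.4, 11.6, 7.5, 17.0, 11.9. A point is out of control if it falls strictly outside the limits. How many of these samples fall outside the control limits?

1

Compare each point to [9.1, 18.5]: sample 3 = 7.5 < LCL.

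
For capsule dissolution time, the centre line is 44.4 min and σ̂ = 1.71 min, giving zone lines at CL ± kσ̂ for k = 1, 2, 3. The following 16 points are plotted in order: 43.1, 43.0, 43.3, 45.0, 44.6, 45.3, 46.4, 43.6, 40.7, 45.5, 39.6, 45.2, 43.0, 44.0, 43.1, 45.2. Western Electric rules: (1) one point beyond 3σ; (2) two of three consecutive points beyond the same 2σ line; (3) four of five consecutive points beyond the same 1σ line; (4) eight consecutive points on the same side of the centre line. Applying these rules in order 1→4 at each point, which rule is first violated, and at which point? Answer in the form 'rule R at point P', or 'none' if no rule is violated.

Zone of each point (C = within 1σ̂, B = 1σ̂–2σ̂, A = 2σ̂–3σ̂, * = beyond 3σ̂; sign = side of CL): 1:-C, 2:-C, 3:-C, 4:+C, 5:+C, 6:+C, 7:+B, 8:-C, 9:-A, 10:+C, 11:-A, 12:+C, 13:-C, 14:-C, 15:-C, 16:+C
Rule 2 (two of three consecutive points beyond the same 2σ limit) is satisfied at point 11.

rule 2 at point 11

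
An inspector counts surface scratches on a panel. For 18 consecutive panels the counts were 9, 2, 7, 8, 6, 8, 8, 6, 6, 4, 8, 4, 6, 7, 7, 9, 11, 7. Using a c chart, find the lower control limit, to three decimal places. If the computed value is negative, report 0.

0.000

c̄ = (9 + 2 + 7 + 8 + 6 + 8 + 8 + 6 + 6 + 4 + 8 + 4 + 6 + 7 + 7 + 9 + 11 + 7) / 18 = 123 / 18 = 6.8333
LCL = c̄ − 3√c̄ = 6.8333 − 3 × 2.6141 = -1.0089 → 0 (cannot be negative)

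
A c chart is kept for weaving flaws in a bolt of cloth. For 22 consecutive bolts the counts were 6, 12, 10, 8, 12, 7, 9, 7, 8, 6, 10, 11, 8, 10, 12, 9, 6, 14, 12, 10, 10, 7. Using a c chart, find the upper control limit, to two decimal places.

18.41

c̄ = (6 + 12 + 10 + 8 + 12 + 7 + 9 + 7 + 8 + 6 + 10 + 11 + 8 + 10 + 12 + 9 + 6 + 14 + 12 + 10 + 10 + 7) / 22 = 204 / 22 = 9.2727
UCL = c̄ + 3√c̄ = 9.2727 + 3 × √9.2727 = 9.2727 + 3 × 3.0451 = 18.4081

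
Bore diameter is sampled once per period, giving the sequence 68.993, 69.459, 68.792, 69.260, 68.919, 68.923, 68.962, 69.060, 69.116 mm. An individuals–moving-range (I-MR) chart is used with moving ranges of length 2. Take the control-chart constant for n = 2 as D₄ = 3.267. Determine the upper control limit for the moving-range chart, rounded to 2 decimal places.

Moving ranges: 0.466, 0.667, 0.468, 0.341, 0.004, 0.039, 0.098, 0.056; M̄R̄ = 2.1390 / 8 = 0.2674
UCL_MR = D₄·M̄R̄ = 3.267 × 0.2674 = 0.8735

0.87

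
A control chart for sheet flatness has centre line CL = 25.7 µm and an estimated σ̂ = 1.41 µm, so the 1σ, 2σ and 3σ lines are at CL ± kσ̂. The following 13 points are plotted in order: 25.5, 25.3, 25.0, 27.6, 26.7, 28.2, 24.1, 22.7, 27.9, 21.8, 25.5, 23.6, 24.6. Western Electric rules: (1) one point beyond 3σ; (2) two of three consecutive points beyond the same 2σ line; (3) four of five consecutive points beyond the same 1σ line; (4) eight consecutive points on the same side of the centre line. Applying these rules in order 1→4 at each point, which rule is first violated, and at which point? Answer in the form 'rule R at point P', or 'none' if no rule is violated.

rule 2 at point 10

Zone of each point (C = within 1σ̂, B = 1σ̂–2σ̂, A = 2σ̂–3σ̂, * = beyond 3σ̂; sign = side of CL): 1:-C, 2:-C, 3:-C, 4:+B, 5:+C, 6:+B, 7:-B, 8:-A, 9:+B, 10:-A, 11:-C, 12:-B, 13:-C
Rule 2 (two of three consecutive points beyond the same 2σ limit) is satisfied at point 10.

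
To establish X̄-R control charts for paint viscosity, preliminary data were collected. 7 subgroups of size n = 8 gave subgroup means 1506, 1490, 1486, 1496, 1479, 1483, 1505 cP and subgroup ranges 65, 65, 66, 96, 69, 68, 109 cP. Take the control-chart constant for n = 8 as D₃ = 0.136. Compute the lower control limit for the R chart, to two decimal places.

R̄ = (65 + 65 + 66 + 96 + 69 + 68 + 109) / 7 = 538.0000 / 7 = 76.8571
LCL_R = D₃·R̄ = 0.136 × 76.8571 = 10.4526

10.45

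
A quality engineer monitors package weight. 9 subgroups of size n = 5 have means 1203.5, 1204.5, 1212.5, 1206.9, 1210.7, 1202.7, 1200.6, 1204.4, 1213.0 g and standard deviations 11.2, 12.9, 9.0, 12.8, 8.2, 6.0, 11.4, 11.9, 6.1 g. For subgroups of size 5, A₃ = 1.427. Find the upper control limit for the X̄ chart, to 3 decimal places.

1220.724

X̄̄ = (1203.5 + 1204.5 + 1212.5 + 1206.9 + 1210.7 + 1202.7 + 1200.6 + 1204.4 + 1213.0) / 9 = 1206.5333
s̄ = (11.2 + 12.9 + 9.0 + 12.8 + 8.2 + 6.0 + 11.4 + 11.9 + 6.1) / 9 = 9.9444
UCL = X̄̄ + A₃·s̄ = 1206.5333 + 1.427 × 9.9444 = 1220.7241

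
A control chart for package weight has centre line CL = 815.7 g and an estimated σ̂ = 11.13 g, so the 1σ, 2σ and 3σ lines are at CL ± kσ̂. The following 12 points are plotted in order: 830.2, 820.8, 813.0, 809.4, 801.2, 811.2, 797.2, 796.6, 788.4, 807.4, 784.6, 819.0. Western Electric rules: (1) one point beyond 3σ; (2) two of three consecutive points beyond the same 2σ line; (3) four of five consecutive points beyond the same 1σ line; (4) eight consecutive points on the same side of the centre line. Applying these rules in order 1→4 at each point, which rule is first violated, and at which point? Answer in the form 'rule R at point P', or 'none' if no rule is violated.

Zone of each point (C = within 1σ̂, B = 1σ̂–2σ̂, A = 2σ̂–3σ̂, * = beyond 3σ̂; sign = side of CL): 1:+B, 2:+C, 3:-C, 4:-C, 5:-B, 6:-C, 7:-B, 8:-B, 9:-A, 10:-C, 11:-A, 12:+C
Rule 3 (four of five consecutive points beyond the same 1σ limit) is satisfied at point 9.

rule 3 at point 9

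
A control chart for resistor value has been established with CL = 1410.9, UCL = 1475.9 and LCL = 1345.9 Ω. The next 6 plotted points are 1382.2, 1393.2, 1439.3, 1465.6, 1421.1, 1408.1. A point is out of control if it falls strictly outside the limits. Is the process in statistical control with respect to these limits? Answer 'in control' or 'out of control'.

in control

All 6 points lie within [1345.9, 1475.9].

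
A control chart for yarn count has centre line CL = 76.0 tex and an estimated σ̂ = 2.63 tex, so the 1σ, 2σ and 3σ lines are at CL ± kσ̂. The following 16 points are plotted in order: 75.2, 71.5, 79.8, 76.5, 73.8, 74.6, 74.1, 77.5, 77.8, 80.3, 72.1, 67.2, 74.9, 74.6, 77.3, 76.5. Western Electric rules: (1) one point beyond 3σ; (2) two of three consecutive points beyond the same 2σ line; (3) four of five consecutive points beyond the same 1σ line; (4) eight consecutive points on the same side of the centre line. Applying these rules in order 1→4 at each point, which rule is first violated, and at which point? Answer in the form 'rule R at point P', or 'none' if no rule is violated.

Zone of each point (C = within 1σ̂, B = 1σ̂–2σ̂, A = 2σ̂–3σ̂, * = beyond 3σ̂; sign = side of CL): 1:-C, 2:-B, 3:+B, 4:+C, 5:-C, 6:-C, 7:-C, 8:+C, 9:+C, 10:+B, 11:-B, 12:-*, 13:-C, 14:-C, 15:+C, 16:+C
Rule 1 (one point beyond the 3σ limits) is satisfied at point 12.

rule 1 at point 12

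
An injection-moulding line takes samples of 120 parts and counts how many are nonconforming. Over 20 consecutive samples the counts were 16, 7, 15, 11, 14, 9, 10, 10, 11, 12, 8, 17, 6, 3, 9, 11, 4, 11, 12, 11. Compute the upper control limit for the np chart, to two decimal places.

19.58

p̄ = Σdᵢ / (k·n) = 207 / (20 × 120) = 0.08625
UCL = np̄ + 3·√(np̄(1−p̄)) = 10.3500 + 3 × √(10.3500×0.91375) = 10.3500 + 3 × 3.0753 = 19.5758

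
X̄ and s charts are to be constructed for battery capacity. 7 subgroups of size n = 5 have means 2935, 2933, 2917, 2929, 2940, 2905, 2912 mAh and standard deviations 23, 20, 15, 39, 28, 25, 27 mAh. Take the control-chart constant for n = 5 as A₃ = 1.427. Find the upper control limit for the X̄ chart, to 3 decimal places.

2960.511

X̄̄ = (2935 + 2933 + 2917 + 2929 + 2940 + 2905 + 2912) / 7 = 2924.4286
s̄ = (23 + 20 + 15 + 39 + 28 + 25 + 27) / 7 = 25.2857
UCL = X̄̄ + A₃·s̄ = 2924.4286 + 1.427 × 25.2857 = 2960.5113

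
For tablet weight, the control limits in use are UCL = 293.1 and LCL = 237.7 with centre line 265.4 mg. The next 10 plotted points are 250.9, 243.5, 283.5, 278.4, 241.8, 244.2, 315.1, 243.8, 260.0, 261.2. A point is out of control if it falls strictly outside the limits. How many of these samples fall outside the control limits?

Compare each point to [237.7, 293.1]: sample 7 = 315.1 > UCL.

1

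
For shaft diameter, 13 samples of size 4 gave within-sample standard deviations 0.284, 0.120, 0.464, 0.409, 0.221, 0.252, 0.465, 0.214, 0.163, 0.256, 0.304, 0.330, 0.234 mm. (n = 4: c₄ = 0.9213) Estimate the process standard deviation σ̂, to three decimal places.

0.310

s̄ = (0.284 + 0.120 + 0.464 + 0.409 + 0.221 + 0.252 + 0.465 + 0.214 + 0.163 + 0.256 + 0.304 + 0.330 + 0.234) / 13 = 0.2858
σ̂ = s̄ / c₄ = 0.2858 / 0.9213 = 0.3103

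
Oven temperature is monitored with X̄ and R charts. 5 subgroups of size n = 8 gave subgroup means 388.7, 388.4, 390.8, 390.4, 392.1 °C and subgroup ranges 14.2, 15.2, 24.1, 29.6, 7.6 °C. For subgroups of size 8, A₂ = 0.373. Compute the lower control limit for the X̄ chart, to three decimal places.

X̄̄ = (388.7 + 388.4 + 390.8 + 390.4 + 392.1) / 5 = 1950.4000 / 5 = 390.0800
R̄ = (14.2 + 15.2 + 24.1 + 29.6 + 7.6) / 5 = 90.7000 / 5 = 18.1400
LCL = X̄̄ − A₂·R̄ = 390.0800 − 0.373 × 18.1400 = 383.3138

383.314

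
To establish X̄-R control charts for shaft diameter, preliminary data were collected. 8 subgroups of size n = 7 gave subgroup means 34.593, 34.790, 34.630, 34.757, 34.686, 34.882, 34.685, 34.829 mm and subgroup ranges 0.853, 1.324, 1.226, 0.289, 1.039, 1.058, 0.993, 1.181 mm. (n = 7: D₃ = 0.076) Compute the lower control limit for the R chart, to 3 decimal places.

0.076

R̄ = (0.853 + 1.324 + 1.226 + 0.289 + 1.039 + 1.058 + 0.993 + 1.181) / 8 = 7.9630 / 8 = 0.9954
LCL_R = D₃·R̄ = 0.076 × 0.9954 = 0.0756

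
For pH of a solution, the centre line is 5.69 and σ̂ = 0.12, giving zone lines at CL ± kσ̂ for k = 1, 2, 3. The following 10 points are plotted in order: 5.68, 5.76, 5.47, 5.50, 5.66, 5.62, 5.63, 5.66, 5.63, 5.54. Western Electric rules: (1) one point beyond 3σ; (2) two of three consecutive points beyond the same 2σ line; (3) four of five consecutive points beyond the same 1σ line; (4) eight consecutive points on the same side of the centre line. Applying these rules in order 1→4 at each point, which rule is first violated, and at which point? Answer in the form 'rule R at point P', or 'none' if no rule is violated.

rule 4 at point 10

Zone of each point (C = within 1σ̂, B = 1σ̂–2σ̂, A = 2σ̂–3σ̂, * = beyond 3σ̂; sign = side of CL): 1:-C, 2:+C, 3:-B, 4:-B, 5:-C, 6:-C, 7:-C, 8:-C, 9:-C, 10:-B
Rule 4 (eight consecutive points on the same side of the centre line) is satisfied at point 10.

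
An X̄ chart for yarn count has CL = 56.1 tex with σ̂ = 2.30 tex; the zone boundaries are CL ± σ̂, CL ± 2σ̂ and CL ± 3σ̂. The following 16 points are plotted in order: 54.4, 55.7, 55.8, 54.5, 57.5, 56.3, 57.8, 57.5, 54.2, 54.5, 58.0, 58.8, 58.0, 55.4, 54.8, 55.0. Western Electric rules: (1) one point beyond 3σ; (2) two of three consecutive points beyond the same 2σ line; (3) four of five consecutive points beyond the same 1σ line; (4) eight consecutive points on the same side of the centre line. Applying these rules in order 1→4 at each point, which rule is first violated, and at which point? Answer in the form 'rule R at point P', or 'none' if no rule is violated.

Zone of each point (C = within 1σ̂, B = 1σ̂–2σ̂, A = 2σ̂–3σ̂, * = beyond 3σ̂; sign = side of CL): 1:-C, 2:-C, 3:-C, 4:-C, 5:+C, 6:+C, 7:+C, 8:+C, 9:-C, 10:-C, 11:+C, 12:+B, 13:+C, 14:-C, 15:-C, 16:-C
No rule fires across all 16 points.

none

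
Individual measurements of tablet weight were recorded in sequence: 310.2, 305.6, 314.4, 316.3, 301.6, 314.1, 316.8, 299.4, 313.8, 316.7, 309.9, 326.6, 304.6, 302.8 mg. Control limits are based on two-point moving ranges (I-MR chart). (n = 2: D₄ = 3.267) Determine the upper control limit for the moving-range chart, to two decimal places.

31.97

Moving ranges: 4.6, 8.8, 1.9, 14.7, 12.5, 2.7, 17.4, 14.4, 2.9, 6.8, 16.7, 22.0, 1.8; M̄R̄ = 127.2000 / 13 = 9.7846
UCL_MR = D₄·M̄R̄ = 3.267 × 9.7846 = 31.9663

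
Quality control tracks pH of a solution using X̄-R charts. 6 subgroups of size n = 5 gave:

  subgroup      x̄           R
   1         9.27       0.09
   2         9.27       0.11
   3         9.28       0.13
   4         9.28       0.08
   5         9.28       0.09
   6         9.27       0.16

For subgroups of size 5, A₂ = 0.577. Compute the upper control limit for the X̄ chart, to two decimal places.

9.34

X̄̄ = (9.27 + 9.27 + 9.28 + 9.28 + 9.28 + 9.27) / 6 = 55.6500 / 6 = 9.2750
R̄ = (0.09 + 0.11 + 0.13 + 0.08 + 0.09 + 0.16) / 6 = 0.6600 / 6 = 0.1100
UCL = X̄̄ + A₂·R̄ = 9.2750 + 0.577 × 0.1100 = 9.3385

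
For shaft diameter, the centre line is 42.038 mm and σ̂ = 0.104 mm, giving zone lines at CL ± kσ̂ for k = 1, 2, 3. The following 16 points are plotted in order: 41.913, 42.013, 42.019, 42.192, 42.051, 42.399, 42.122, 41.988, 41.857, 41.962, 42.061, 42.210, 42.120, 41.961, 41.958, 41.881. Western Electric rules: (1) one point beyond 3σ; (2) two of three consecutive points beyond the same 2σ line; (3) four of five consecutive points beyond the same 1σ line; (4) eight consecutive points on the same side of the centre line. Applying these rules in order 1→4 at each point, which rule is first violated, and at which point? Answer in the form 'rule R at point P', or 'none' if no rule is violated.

Zone of each point (C = within 1σ̂, B = 1σ̂–2σ̂, A = 2σ̂–3σ̂, * = beyond 3σ̂; sign = side of CL): 1:-B, 2:-C, 3:-C, 4:+B, 5:+C, 6:+*, 7:+C, 8:-C, 9:-B, 10:-C, 11:+C, 12:+B, 13:+C, 14:-C, 15:-C, 16:-B
Rule 1 (one point beyond the 3σ limits) is satisfied at point 6.

rule 1 at point 6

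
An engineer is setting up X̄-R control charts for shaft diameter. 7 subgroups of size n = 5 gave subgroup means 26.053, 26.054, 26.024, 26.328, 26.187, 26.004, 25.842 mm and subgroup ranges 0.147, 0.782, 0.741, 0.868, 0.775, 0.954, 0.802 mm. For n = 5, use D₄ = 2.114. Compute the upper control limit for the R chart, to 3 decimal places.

R̄ = (0.147 + 0.782 + 0.741 + 0.868 + 0.775 + 0.954 + 0.802) / 7 = 5.0690 / 7 = 0.7241
UCL_R = D₄·R̄ = 2.114 × 0.7241 = 1.5308

1.531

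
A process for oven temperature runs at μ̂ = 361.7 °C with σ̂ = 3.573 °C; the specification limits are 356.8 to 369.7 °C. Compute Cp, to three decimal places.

0.602

Cp = (USL − LSL) / (6σ̂) = (369.7 − 356.8) / (6 × 3.573) = 12.9000 / 21.4380 = 0.6017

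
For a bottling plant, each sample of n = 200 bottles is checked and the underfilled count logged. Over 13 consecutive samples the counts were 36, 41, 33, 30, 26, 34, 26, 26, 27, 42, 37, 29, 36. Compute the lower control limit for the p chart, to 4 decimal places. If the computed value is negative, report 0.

p̄ = Σdᵢ / (k·n) = 423 / (13 × 200) = 0.16269
LCL = p̄ − 3·√(p̄(1−p̄)/n) = 0.16269 − 3 × 0.02610 = 0.08440

0.0844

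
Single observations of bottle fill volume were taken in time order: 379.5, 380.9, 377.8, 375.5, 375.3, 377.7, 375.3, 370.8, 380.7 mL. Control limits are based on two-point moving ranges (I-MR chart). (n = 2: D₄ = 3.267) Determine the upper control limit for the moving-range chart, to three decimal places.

10.699

Moving ranges: 1.4, 3.1, 2.3, 0.2, 2.4, 2.4, 4.5, 9.9; M̄R̄ = 26.2000 / 8 = 3.2750
UCL_MR = D₄·M̄R̄ = 3.267 × 3.2750 = 10.6994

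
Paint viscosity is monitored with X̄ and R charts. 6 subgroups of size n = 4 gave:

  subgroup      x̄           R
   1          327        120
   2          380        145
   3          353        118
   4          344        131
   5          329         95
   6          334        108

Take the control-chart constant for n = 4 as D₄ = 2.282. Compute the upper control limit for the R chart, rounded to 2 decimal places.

R̄ = (120 + 145 + 118 + 131 + 95 + 108) / 6 = 717.0000 / 6 = 119.5000
UCL_R = D₄·R̄ = 2.282 × 119.5000 = 272.6990

272.70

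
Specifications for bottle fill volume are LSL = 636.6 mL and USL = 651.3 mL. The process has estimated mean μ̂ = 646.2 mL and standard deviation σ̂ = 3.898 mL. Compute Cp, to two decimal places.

Cp = (USL − LSL) / (6σ̂) = (651.3 − 636.6) / (6 × 3.898) = 14.7000 / 23.3880 = 0.6285

0.63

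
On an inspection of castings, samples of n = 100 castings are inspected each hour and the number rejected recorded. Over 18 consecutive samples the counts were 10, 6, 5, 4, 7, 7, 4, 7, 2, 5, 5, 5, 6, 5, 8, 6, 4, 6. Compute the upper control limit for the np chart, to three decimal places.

12.603

p̄ = Σdᵢ / (k·n) = 102 / (18 × 100) = 0.05667
UCL = np̄ + 3·√(np̄(1−p̄)) = 5.6667 + 3 × √(5.6667×0.94333) = 5.6667 + 3 × 2.3120 = 12.6028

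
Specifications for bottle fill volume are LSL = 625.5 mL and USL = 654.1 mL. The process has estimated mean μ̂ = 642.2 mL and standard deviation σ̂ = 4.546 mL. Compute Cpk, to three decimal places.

0.873

Cpu = (USL − μ̂) / (3σ̂) = (654.1 − 642.2) / (3 × 4.546) = 0.8726; Cpl = (μ̂ − LSL) / (3σ̂) = (642.2 − 625.5) / (3 × 4.546) = 1.2245; Cpk = min(Cpu, Cpl) = 0.8726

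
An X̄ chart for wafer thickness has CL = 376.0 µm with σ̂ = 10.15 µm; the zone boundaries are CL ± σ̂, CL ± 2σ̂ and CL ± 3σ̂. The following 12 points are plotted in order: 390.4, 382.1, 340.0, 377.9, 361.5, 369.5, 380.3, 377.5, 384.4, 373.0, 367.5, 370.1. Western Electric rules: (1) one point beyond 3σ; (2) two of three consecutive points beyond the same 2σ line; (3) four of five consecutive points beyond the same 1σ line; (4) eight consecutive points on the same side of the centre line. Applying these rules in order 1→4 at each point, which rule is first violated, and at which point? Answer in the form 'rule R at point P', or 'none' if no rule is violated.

rule 1 at point 3

Zone of each point (C = within 1σ̂, B = 1σ̂–2σ̂, A = 2σ̂–3σ̂, * = beyond 3σ̂; sign = side of CL): 1:+B, 2:+C, 3:-*, 4:+C, 5:-B, 6:-C, 7:+C, 8:+C, 9:+C, 10:-C, 11:-C, 12:-C
Rule 1 (one point beyond the 3σ limits) is satisfied at point 3.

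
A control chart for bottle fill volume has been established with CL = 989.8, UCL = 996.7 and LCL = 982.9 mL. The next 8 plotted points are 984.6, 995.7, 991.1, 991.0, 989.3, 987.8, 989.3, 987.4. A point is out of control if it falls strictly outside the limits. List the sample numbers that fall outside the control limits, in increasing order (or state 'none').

All 8 points lie within [982.9, 996.7].

none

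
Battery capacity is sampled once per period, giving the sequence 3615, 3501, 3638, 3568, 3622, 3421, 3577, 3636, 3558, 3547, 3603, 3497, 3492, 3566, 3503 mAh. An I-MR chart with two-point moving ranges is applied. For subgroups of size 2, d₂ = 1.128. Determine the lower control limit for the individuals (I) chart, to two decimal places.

3331.34

X̄ = (3615 + 3501 + 3638 + 3568 + 3622 + 3421 + 3577 + 3636 + 3558 + 3547 + 3603 + 3497 + 3492 + 3566 + 3503) / 15 = 3556.2667
Moving ranges: 114, 137, 70, 54, 201, 156, 59, 78, 11, 56, 106, 5, 74, 63; M̄R̄ = 1184.0000 / 14 = 84.5714
LCL = X̄ − 3·M̄R̄/d₂ = 3556.2667 − 3 × 84.5714 / 1.128 = 3331.3427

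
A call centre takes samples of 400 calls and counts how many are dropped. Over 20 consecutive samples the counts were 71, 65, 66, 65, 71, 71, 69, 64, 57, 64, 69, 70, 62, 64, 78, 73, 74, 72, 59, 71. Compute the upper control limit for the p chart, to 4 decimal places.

p̄ = Σdᵢ / (k·n) = 1355 / (20 × 400) = 0.16937
UCL = p̄ + 3·√(p̄(1−p̄)/n) = 0.16937 + 3 × √(0.16937×0.83062/400) = 0.16937 + 3 × 0.01875 = 0.22564

0.2256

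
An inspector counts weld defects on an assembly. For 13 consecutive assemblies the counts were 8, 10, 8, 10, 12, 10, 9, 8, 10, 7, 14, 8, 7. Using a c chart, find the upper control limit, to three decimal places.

c̄ = (8 + 10 + 8 + 10 + 12 + 10 + 9 + 8 + 10 + 7 + 14 + 8 + 7) / 13 = 121 / 13 = 9.3077
UCL = c̄ + 3√c̄ = 9.3077 + 3 × √9.3077 = 9.3077 + 3 × 3.0509 = 18.4602

18.460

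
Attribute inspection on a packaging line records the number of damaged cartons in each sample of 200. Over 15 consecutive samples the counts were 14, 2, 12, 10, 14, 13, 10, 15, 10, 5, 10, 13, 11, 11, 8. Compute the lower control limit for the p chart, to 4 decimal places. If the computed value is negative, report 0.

p̄ = Σdᵢ / (k·n) = 158 / (15 × 200) = 0.05267
LCL = p̄ − 3·√(p̄(1−p̄)/n) = 0.05267 − 3 × 0.01579 = 0.00528

0.0053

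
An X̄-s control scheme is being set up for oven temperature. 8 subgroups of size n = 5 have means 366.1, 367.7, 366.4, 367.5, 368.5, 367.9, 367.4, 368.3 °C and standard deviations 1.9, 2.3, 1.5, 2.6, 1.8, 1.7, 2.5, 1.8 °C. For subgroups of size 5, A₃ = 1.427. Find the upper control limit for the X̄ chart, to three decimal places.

X̄̄ = (366.1 + 367.7 + 366.4 + 367.5 + 368.5 + 367.9 + 367.4 + 368.3) / 8 = 367.4750
s̄ = (1.9 + 2.3 + 1.5 + 2.6 + 1.8 + 1.7 + 2.5 + 1.8) / 8 = 2.0125
UCL = X̄̄ + A₃·s̄ = 367.4750 + 1.427 × 2.0125 = 370.3468

370.347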